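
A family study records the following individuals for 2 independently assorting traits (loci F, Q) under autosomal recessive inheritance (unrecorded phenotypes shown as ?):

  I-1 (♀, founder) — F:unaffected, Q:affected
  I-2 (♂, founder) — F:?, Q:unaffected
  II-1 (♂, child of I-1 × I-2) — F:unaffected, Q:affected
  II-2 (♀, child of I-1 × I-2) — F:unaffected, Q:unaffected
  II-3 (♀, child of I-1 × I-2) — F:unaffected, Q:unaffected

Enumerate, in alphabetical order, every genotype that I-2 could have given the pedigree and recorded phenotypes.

I-2 ∈ {FF Qq, Ff Qq, ff Qq}

F/I-1 un ·: FF|Ff
F/I-2 ? ·: FF|Ff|ff
F/II-1 un I-1×I-2: FF|Ff
F/II-2 un I-1×I-2: FF|Ff
F/II-3 un I-1×I-2: FF|Ff
⇒ F over [I-1,I-2,II-1,II-2,II-3]: 27 consistent
Q/I-1 aff ·: qq
Q/I-2 un ·: Qq
Q/II-1 aff I-1×I-2: qq
Q/II-2 un I-1×I-2: Qq
Q/II-3 un I-1×I-2: Qq
⇒ Q over [I-1,I-2,II-1,II-2,II-3]: 1 consistent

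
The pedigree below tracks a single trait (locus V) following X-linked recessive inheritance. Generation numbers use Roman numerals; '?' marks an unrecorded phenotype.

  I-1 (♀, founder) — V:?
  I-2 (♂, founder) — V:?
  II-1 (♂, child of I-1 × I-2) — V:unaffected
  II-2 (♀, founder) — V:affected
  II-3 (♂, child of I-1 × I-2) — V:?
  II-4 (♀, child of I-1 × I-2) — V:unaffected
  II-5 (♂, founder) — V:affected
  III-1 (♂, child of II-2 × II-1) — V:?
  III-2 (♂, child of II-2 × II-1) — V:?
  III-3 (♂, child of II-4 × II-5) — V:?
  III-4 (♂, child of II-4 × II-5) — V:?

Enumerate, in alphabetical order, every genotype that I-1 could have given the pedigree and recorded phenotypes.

V/I-1 ? ·: X^VX^V|X^VX^v
V/I-2 ? ·: X^VY|X^vY
V/II-1 un I-1×I-2: X^VY
V/II-2 aff ·: X^vX^v
V/II-3 ? I-1×I-2: X^VY|X^vY
V/II-4 un I-1×I-2: X^VX^V|X^VX^v
V/II-5 aff ·: X^vY
V/III-1 ? II-2×II-1: X^vY
V/III-2 ? II-2×II-1: X^vY
V/III-3 ? II-4×II-5: X^VY|X^vY
V/III-4 ? II-4×II-5: X^VY|X^vY
⇒ V over [I-1,I-2,II-1,II-2,II-3,II-4,II-5,III-1,III-2,III-3,III-4]: 23 consistent

I-1 ∈ {X^VX^V, X^VX^v}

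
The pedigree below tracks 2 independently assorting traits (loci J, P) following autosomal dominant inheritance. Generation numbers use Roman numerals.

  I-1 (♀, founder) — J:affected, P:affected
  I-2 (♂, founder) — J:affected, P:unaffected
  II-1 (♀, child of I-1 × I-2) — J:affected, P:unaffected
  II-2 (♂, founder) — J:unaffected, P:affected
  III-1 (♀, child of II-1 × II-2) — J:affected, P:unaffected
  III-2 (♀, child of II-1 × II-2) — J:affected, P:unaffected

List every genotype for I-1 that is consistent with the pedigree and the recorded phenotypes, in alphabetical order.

I-1 ∈ {JJ Pp, Jj Pp}

J/I-1 aff ·: Jj|JJ
J/I-2 aff ·: Jj|JJ
J/II-1 aff I-1×I-2: Jj|JJ
J/II-2 un ·: jj
J/III-1 aff II-1×II-2: Jj
J/III-2 aff II-1×II-2: Jj
⇒ J over [I-1,I-2,II-1,II-2,III-1,III-2]: 7 consistent
P/I-1 aff ·: Pp
P/I-2 un ·: pp
P/II-1 un I-1×I-2: pp
P/II-2 aff ·: Pp
P/III-1 un II-1×II-2: pp
P/III-2 un II-1×II-2: pp
⇒ P over [I-1,I-2,II-1,II-2,III-1,III-2]: 1 consistent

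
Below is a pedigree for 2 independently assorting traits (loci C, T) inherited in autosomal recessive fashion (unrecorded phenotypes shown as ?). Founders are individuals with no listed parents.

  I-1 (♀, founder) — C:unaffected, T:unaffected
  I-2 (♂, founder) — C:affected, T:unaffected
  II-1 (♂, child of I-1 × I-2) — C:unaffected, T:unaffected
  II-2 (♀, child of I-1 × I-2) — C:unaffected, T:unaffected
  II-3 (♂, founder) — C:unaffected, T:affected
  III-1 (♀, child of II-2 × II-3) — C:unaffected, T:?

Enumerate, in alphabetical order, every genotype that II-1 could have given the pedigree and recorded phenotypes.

II-1 ∈ {Cc TT, Cc Tt}

C/I-1 un ·: CC|Cc
C/I-2 aff ·: cc
C/II-1 un I-1×I-2: Cc
C/II-2 un I-1×I-2: Cc
C/II-3 un ·: CC|Cc
C/III-1 un II-2×II-3: CC|Cc
⇒ C over [I-1,I-2,II-1,II-2,II-3,III-1]: 8 consistent
T/I-1 un ·: TT|Tt
T/I-2 un ·: TT|Tt
T/II-1 un I-1×I-2: TT|Tt
T/II-2 un I-1×I-2: TT|Tt
T/II-3 aff ·: tt
T/III-1 ? II-2×II-3: Tt|tt
⇒ T over [I-1,I-2,II-1,II-2,II-3,III-1]: 19 consistent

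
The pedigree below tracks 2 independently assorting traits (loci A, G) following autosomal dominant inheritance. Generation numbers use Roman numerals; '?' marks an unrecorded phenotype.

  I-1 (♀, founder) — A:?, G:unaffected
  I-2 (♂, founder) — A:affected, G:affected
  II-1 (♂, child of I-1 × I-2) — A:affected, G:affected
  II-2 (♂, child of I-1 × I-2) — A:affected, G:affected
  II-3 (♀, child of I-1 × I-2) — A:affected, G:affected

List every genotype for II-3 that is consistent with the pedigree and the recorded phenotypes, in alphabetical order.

II-3 ∈ {AA Gg, Aa Gg}

A/I-1 ? ·: aa|Aa|AA
A/I-2 aff ·: Aa|AA
A/II-1 aff I-1×I-2: Aa|AA
A/II-2 aff I-1×I-2: Aa|AA
A/II-3 aff I-1×I-2: Aa|AA
⇒ A over [I-1,I-2,II-1,II-2,II-3]: 27 consistent
G/I-1 un ·: gg
G/I-2 aff ·: Gg|GG
G/II-1 aff I-1×I-2: Gg
G/II-2 aff I-1×I-2: Gg
G/II-3 aff I-1×I-2: Gg
⇒ G over [I-1,I-2,II-1,II-2,II-3]: 2 consistent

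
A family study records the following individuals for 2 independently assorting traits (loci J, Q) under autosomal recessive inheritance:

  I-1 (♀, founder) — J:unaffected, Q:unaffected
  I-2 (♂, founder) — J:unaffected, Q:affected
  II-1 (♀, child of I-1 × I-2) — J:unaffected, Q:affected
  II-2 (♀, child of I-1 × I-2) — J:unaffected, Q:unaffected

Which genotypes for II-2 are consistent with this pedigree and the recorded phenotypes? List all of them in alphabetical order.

II-2 ∈ {JJ Qq, Jj Qq}

J/I-1 un ·: JJ|Jj
J/I-2 un ·: JJ|Jj
J/II-1 un I-1×I-2: JJ|Jj
J/II-2 un I-1×I-2: JJ|Jj
⇒ J over [I-1,I-2,II-1,II-2]: 13 consistent
Q/I-1 un ·: Qq
Q/I-2 aff ·: qq
Q/II-1 aff I-1×I-2: qq
Q/II-2 un I-1×I-2: Qq
⇒ Q over [I-1,I-2,II-1,II-2]: 1 consistent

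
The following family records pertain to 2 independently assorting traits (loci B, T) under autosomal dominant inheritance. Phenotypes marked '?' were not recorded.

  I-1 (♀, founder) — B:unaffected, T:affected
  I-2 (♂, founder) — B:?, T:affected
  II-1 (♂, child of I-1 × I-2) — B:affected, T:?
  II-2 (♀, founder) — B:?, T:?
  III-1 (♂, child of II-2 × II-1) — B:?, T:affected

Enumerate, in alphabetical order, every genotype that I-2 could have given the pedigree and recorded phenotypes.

I-2 ∈ {BB TT, BB Tt, Bb TT, Bb Tt}

B/I-1 un ·: bb
B/I-2 ? ·: Bb|BB
B/II-1 aff I-1×I-2: Bb
B/II-2 ? ·: bb|Bb|BB
B/III-1 ? II-2×II-1: bb|Bb|BB
⇒ B over [I-1,I-2,II-1,II-2,III-1]: 14 consistent
T/I-1 aff ·: Tt|TT
T/I-2 aff ·: Tt|TT
T/II-1 ? I-1×I-2: tt|Tt|TT
T/II-2 ? ·: tt|Tt|TT
T/III-1 aff II-2×II-1: Tt|TT
⇒ T over [I-1,I-2,II-1,II-2,III-1]: 33 consistent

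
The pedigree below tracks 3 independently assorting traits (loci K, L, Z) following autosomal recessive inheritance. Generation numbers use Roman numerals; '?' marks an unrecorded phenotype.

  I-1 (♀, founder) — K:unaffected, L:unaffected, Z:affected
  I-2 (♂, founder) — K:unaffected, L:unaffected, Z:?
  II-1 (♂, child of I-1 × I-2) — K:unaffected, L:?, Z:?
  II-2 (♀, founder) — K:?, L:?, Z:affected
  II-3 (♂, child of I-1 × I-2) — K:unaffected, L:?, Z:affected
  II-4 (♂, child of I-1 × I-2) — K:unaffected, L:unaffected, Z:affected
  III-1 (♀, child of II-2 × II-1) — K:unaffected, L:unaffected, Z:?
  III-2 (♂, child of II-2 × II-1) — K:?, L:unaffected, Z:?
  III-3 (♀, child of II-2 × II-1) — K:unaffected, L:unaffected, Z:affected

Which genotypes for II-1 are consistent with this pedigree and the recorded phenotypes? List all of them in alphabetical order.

K/I-1 un ·: KK|Kk
K/I-2 un ·: KK|Kk
K/II-1 un I-1×I-2: KK|Kk
K/II-2 ? ·: KK|Kk|kk
K/II-3 un I-1×I-2: KK|Kk
K/II-4 un I-1×I-2: KK|Kk
K/III-1 un II-2×II-1: KK|Kk
K/III-2 ? II-2×II-1: KK|Kk|kk
K/III-3 un II-2×II-1: KK|Kk
⇒ K over [I-1,I-2,II-1,II-2,II-3,II-4,III-1,III-2,III-3]: 394 consistent
L/I-1 un ·: LL|Ll
L/I-2 un ·: LL|Ll
L/II-1 ? I-1×I-2: LL|Ll|ll
L/II-2 ? ·: LL|Ll|ll
L/II-3 ? I-1×I-2: LL|Ll|ll
L/II-4 un I-1×I-2: LL|Ll
L/III-1 un II-2×II-1: LL|Ll
L/III-2 un II-2×II-1: LL|Ll
L/III-3 un II-2×II-1: LL|Ll
⇒ L over [I-1,I-2,II-1,II-2,II-3,II-4,III-1,III-2,III-3]: 400 consistent
Z/I-1 aff ·: zz
Z/I-2 ? ·: Zz|zz
Z/II-1 ? I-1×I-2: Zz|zz
Z/II-2 aff ·: zz
Z/II-3 aff I-1×I-2: zz
Z/II-4 aff I-1×I-2: zz
Z/III-1 ? II-2×II-1: Zz|zz
Z/III-2 ? II-2×II-1: Zz|zz
Z/III-3 aff II-2×II-1: zz
⇒ Z over [I-1,I-2,II-1,II-2,II-3,II-4,III-1,III-2,III-3]: 6 consistent

II-1 ∈ {KK LL Zz, KK LL zz, KK Ll Zz, KK Ll zz, KK ll Zz, KK ll zz, Kk LL Zz, Kk LL zz, Kk Ll Zz, Kk Ll zz, Kk ll Zz, Kk ll zz}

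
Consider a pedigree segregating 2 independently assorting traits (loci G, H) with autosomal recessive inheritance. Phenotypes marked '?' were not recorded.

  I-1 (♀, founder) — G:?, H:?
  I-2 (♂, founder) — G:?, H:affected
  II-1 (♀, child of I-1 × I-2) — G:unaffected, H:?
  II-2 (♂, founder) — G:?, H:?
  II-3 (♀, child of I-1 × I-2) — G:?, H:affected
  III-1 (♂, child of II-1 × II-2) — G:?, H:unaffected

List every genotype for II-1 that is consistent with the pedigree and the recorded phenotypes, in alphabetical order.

G/I-1 ? ·: GG|Gg|gg
G/I-2 ? ·: GG|Gg|gg
G/II-1 un I-1×I-2: GG|Gg
G/II-2 ? ·: GG|Gg|gg
G/II-3 ? I-1×I-2: GG|Gg|gg
G/III-1 ? II-1×II-2: GG|Gg|gg
⇒ G over [I-1,I-2,II-1,II-2,II-3,III-1]: 123 consistent
H/I-1 ? ·: Hh|hh
H/I-2 aff ·: hh
H/II-1 ? I-1×I-2: Hh|hh
H/II-2 ? ·: HH|Hh|hh
H/II-3 aff I-1×I-2: hh
H/III-1 un II-1×II-2: HH|Hh
⇒ H over [I-1,I-2,II-1,II-2,II-3,III-1]: 9 consistent

II-1 ∈ {GG Hh, GG hh, Gg Hh, Gg hh}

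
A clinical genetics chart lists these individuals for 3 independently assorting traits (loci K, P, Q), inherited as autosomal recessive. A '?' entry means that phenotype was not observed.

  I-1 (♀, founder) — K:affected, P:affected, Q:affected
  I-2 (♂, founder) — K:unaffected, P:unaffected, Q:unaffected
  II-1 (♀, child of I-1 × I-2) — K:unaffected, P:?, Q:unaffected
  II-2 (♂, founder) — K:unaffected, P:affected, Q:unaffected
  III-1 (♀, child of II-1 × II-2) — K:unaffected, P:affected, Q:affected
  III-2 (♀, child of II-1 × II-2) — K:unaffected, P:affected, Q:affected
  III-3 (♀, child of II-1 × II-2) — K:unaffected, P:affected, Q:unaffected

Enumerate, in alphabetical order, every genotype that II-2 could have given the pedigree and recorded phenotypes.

II-2 ∈ {KK pp Qq, Kk pp Qq}

K/I-1 aff ·: kk
K/I-2 un ·: KK|Kk
K/II-1 un I-1×I-2: Kk
K/II-2 un ·: KK|Kk
K/III-1 un II-1×II-2: KK|Kk
K/III-2 un II-1×II-2: KK|Kk
K/III-3 un II-1×II-2: KK|Kk
⇒ K over [I-1,I-2,II-1,II-2,III-1,III-2,III-3]: 32 consistent
P/I-1 aff ·: pp
P/I-2 un ·: PP|Pp
P/II-1 ? I-1×I-2: Pp|pp
P/II-2 aff ·: pp
P/III-1 aff II-1×II-2: pp
P/III-2 aff II-1×II-2: pp
P/III-3 aff II-1×II-2: pp
⇒ P over [I-1,I-2,II-1,II-2,III-1,III-2,III-3]: 3 consistent
Q/I-1 aff ·: qq
Q/I-2 un ·: QQ|Qq
Q/II-1 un I-1×I-2: Qq
Q/II-2 un ·: Qq
Q/III-1 aff II-1×II-2: qq
Q/III-2 aff II-1×II-2: qq
Q/III-3 un II-1×II-2: QQ|Qq
⇒ Q over [I-1,I-2,II-1,II-2,III-1,III-2,III-3]: 4 consistent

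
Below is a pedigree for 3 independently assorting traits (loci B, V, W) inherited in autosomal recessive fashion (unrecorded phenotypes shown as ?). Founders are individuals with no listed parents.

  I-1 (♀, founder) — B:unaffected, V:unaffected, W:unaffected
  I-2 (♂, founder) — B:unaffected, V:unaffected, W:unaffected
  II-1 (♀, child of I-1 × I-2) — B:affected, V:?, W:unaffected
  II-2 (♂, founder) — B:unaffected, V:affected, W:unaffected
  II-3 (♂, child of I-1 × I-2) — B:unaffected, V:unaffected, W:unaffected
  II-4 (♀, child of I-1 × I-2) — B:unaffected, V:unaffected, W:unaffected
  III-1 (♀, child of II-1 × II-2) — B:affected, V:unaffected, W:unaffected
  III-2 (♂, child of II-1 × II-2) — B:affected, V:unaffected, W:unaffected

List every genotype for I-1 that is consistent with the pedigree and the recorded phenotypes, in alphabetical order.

I-1 ∈ {Bb VV WW, Bb VV Ww, Bb Vv WW, Bb Vv Ww}

B/I-1 un ·: Bb
B/I-2 un ·: Bb
B/II-1 aff I-1×I-2: bb
B/II-2 un ·: Bb
B/II-3 un I-1×I-2: BB|Bb
B/II-4 un I-1×I-2: BB|Bb
B/III-1 aff II-1×II-2: bb
B/III-2 aff II-1×II-2: bb
⇒ B over [I-1,I-2,II-1,II-2,II-3,II-4,III-1,III-2]: 4 consistent
V/I-1 un ·: VV|Vv
V/I-2 un ·: VV|Vv
V/II-1 ? I-1×I-2: VV|Vv
V/II-2 aff ·: vv
V/II-3 un I-1×I-2: VV|Vv
V/II-4 un I-1×I-2: VV|Vv
V/III-1 un II-1×II-2: Vv
V/III-2 un II-1×II-2: Vv
⇒ V over [I-1,I-2,II-1,II-2,II-3,II-4,III-1,III-2]: 25 consistent
W/I-1 un ·: WW|Ww
W/I-2 un ·: WW|Ww
W/II-1 un I-1×I-2: WW|Ww
W/II-2 un ·: WW|Ww
W/II-3 un I-1×I-2: WW|Ww
W/II-4 un I-1×I-2: WW|Ww
W/III-1 un II-1×II-2: WW|Ww
W/III-2 un II-1×II-2: WW|Ww
⇒ W over [I-1,I-2,II-1,II-2,II-3,II-4,III-1,III-2]: 161 consistent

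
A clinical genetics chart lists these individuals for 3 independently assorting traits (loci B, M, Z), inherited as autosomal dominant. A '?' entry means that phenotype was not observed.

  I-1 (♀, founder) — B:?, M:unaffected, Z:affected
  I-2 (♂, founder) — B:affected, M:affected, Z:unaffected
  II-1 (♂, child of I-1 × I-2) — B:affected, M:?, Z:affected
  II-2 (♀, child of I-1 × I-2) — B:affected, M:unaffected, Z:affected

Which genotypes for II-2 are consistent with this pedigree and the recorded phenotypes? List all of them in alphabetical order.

B/I-1 ? ·: bb|Bb|BB
B/I-2 aff ·: Bb|BB
B/II-1 aff I-1×I-2: Bb|BB
B/II-2 aff I-1×I-2: Bb|BB
⇒ B over [I-1,I-2,II-1,II-2]: 15 consistent
M/I-1 un ·: mm
M/I-2 aff ·: Mm
M/II-1 ? I-1×I-2: mm|Mm
M/II-2 un I-1×I-2: mm
⇒ M over [I-1,I-2,II-1,II-2]: 2 consistent
Z/I-1 aff ·: Zz|ZZ
Z/I-2 un ·: zz
Z/II-1 aff I-1×I-2: Zz
Z/II-2 aff I-1×I-2: Zz
⇒ Z over [I-1,I-2,II-1,II-2]: 2 consistent

II-2 ∈ {BB mm Zz, Bb mm Zz}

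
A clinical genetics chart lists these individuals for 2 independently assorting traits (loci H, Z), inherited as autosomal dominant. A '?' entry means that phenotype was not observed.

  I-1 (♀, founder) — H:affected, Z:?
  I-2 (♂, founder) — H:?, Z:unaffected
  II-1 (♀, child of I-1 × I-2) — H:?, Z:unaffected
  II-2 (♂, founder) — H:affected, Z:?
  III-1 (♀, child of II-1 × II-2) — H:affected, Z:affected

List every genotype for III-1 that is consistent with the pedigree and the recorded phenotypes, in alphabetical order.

H/I-1 aff ·: Hh|HH
H/I-2 ? ·: hh|Hh|HH
H/II-1 ? I-1×I-2: hh|Hh|HH
H/II-2 aff ·: Hh|HH
H/III-1 aff II-1×II-2: Hh|HH
⇒ H over [I-1,I-2,II-1,II-2,III-1]: 36 consistent
Z/I-1 ? ·: zz|Zz
Z/I-2 un ·: zz
Z/II-1 un I-1×I-2: zz
Z/II-2 ? ·: Zz|ZZ
Z/III-1 aff II-1×II-2: Zz
⇒ Z over [I-1,I-2,II-1,II-2,III-1]: 4 consistent

III-1 ∈ {HH Zz, Hh Zz}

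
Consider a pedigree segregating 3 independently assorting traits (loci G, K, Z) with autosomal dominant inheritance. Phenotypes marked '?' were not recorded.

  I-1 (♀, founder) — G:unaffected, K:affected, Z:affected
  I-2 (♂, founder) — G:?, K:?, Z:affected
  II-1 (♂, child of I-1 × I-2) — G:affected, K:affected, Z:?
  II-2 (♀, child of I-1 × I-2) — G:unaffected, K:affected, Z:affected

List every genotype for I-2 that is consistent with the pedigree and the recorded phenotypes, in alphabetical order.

G/I-1 un ·: gg
G/I-2 ? ·: Gg
G/II-1 aff I-1×I-2: Gg
G/II-2 un I-1×I-2: gg
⇒ G over [I-1,I-2,II-1,II-2]: 1 consistent
K/I-1 aff ·: Kk|KK
K/I-2 ? ·: kk|Kk|KK
K/II-1 aff I-1×I-2: Kk|KK
K/II-2 aff I-1×I-2: Kk|KK
⇒ K over [I-1,I-2,II-1,II-2]: 15 consistent
Z/I-1 aff ·: Zz|ZZ
Z/I-2 aff ·: Zz|ZZ
Z/II-1 ? I-1×I-2: zz|Zz|ZZ
Z/II-2 aff I-1×I-2: Zz|ZZ
⇒ Z over [I-1,I-2,II-1,II-2]: 15 consistent

I-2 ∈ {Gg KK ZZ, Gg KK Zz, Gg Kk ZZ, Gg Kk Zz, Gg kk ZZ, Gg kk Zz}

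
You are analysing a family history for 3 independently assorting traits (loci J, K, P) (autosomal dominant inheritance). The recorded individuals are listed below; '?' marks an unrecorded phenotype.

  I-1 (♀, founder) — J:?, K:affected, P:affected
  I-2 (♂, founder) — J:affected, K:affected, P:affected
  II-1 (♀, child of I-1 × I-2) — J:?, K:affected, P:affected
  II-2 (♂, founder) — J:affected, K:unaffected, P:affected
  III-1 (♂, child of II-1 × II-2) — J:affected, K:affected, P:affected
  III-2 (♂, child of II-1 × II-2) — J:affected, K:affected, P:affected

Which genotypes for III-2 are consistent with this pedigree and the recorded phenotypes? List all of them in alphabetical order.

J/I-1 ? ·: jj|Jj|JJ
J/I-2 aff ·: Jj|JJ
J/II-1 ? I-1×I-2: jj|Jj|JJ
J/II-2 aff ·: Jj|JJ
J/III-1 aff II-1×II-2: Jj|JJ
J/III-2 aff II-1×II-2: Jj|JJ
⇒ J over [I-1,I-2,II-1,II-2,III-1,III-2]: 64 consistent
K/I-1 aff ·: Kk|KK
K/I-2 aff ·: Kk|KK
K/II-1 aff I-1×I-2: Kk|KK
K/II-2 un ·: kk
K/III-1 aff II-1×II-2: Kk
K/III-2 aff II-1×II-2: Kk
⇒ K over [I-1,I-2,II-1,II-2,III-1,III-2]: 7 consistent
P/I-1 aff ·: Pp|PP
P/I-2 aff ·: Pp|PP
P/II-1 aff I-1×I-2: Pp|PP
P/II-2 aff ·: Pp|PP
P/III-1 aff II-1×II-2: Pp|PP
P/III-2 aff II-1×II-2: Pp|PP
⇒ P over [I-1,I-2,II-1,II-2,III-1,III-2]: 44 consistent

III-2 ∈ {JJ Kk PP, JJ Kk Pp, Jj Kk PP, Jj Kk Pp}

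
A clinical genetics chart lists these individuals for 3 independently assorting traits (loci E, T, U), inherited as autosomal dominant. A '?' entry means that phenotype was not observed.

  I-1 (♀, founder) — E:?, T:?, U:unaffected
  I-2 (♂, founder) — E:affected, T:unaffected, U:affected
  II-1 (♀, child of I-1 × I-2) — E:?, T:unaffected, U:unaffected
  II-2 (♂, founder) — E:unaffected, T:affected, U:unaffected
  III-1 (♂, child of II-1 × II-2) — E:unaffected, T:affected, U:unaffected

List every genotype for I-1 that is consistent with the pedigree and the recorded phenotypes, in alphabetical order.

I-1 ∈ {EE Tt uu, EE tt uu, Ee Tt uu, Ee tt uu, ee Tt uu, ee tt uu}

E/I-1 ? ·: ee|Ee|EE
E/I-2 aff ·: Ee|EE
E/II-1 ? I-1×I-2: ee|Ee
E/II-2 un ·: ee
E/III-1 un II-1×II-2: ee
⇒ E over [I-1,I-2,II-1,II-2,III-1]: 7 consistent
T/I-1 ? ·: tt|Tt
T/I-2 un ·: tt
T/II-1 un I-1×I-2: tt
T/II-2 aff ·: Tt|TT
T/III-1 aff II-1×II-2: Tt
⇒ T over [I-1,I-2,II-1,II-2,III-1]: 4 consistent
U/I-1 un ·: uu
U/I-2 aff ·: Uu
U/II-1 un I-1×I-2: uu
U/II-2 un ·: uu
U/III-1 un II-1×II-2: uu
⇒ U over [I-1,I-2,II-1,II-2,III-1]: 1 consistent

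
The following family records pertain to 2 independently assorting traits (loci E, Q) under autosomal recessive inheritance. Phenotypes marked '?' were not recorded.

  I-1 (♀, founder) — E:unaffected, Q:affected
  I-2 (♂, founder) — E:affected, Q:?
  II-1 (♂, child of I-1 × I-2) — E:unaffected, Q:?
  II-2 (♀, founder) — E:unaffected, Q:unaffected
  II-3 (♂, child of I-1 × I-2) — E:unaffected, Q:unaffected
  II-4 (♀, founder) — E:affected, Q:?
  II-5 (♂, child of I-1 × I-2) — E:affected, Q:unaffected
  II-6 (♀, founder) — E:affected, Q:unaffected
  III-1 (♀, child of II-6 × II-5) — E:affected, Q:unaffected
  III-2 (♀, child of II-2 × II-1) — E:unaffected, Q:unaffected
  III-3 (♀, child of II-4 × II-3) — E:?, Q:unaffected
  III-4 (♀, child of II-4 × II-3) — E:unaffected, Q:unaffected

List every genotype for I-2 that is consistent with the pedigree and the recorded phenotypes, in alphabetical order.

E/I-1 un ·: Ee
E/I-2 aff ·: ee
E/II-1 un I-1×I-2: Ee
E/II-2 un ·: EE|Ee
E/II-3 un I-1×I-2: Ee
E/II-4 aff ·: ee
E/II-5 aff I-1×I-2: ee
E/II-6 aff ·: ee
E/III-1 aff II-6×II-5: ee
E/III-2 un II-2×II-1: EE|Ee
E/III-3 ? II-4×II-3: Ee|ee
E/III-4 un II-4×II-3: Ee
⇒ E over [I-1,I-2,II-1,II-2,II-3,II-4,II-5,II-6,III-1,III-2,III-3,III-4]: 8 consistent
Q/I-1 aff ·: qq
Q/I-2 ? ·: QQ|Qq
Q/II-1 ? I-1×I-2: Qq|qq
Q/II-2 un ·: QQ|Qq
Q/II-3 un I-1×I-2: Qq
Q/II-4 ? ·: QQ|Qq|qq
Q/II-5 un I-1×I-2: Qq
Q/II-6 un ·: QQ|Qq
Q/III-1 un II-6×II-5: QQ|Qq
Q/III-2 un II-2×II-1: QQ|Qq
Q/III-3 un II-4×II-3: QQ|Qq
Q/III-4 un II-4×II-3: QQ|Qq
⇒ Q over [I-1,I-2,II-1,II-2,II-3,II-4,II-5,II-6,III-1,III-2,III-3,III-4]: 360 consistent

I-2 ∈ {ee QQ, ee Qq}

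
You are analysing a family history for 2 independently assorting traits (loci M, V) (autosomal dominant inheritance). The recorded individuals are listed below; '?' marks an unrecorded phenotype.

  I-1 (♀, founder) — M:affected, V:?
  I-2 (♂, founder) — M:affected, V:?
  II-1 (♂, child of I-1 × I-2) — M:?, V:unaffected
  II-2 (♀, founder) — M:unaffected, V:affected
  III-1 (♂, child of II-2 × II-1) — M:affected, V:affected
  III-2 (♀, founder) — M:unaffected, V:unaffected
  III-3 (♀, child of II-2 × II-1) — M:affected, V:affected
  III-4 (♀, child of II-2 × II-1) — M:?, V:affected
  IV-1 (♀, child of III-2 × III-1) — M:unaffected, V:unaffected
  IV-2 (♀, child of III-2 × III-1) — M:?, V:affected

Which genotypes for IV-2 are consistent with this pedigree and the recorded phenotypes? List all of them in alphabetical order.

M/I-1 aff ·: Mm|MM
M/I-2 aff ·: Mm|MM
M/II-1 ? I-1×I-2: Mm|MM
M/II-2 un ·: mm
M/III-1 aff II-2×II-1: Mm
M/III-2 un ·: mm
M/III-3 aff II-2×II-1: Mm
M/III-4 ? II-2×II-1: mm|Mm
M/IV-1 un III-2×III-1: mm
M/IV-2 ? III-2×III-1: mm|Mm
⇒ M over [I-1,I-2,II-1,II-2,III-1,III-2,III-3,III-4,IV-1,IV-2]: 20 consistent
V/I-1 ? ·: vv|Vv
V/I-2 ? ·: vv|Vv
V/II-1 un I-1×I-2: vv
V/II-2 aff ·: Vv|VV
V/III-1 aff II-2×II-1: Vv
V/III-2 un ·: vv
V/III-3 aff II-2×II-1: Vv
V/III-4 aff II-2×II-1: Vv
V/IV-1 un III-2×III-1: vv
V/IV-2 aff III-2×III-1: Vv
⇒ V over [I-1,I-2,II-1,II-2,III-1,III-2,III-3,III-4,IV-1,IV-2]: 8 consistent

IV-2 ∈ {Mm Vv, mm Vv}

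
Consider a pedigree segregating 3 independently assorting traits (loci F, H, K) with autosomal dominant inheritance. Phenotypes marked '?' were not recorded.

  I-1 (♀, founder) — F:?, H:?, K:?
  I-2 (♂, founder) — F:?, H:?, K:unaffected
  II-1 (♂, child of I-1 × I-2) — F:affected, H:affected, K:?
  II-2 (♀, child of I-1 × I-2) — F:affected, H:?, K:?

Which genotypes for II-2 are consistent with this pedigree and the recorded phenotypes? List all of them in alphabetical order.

F/I-1 ? ·: ff|Ff|FF
F/I-2 ? ·: ff|Ff|FF
F/II-1 aff I-1×I-2: Ff|FF
F/II-2 aff I-1×I-2: Ff|FF
⇒ F over [I-1,I-2,II-1,II-2]: 17 consistent
H/I-1 ? ·: hh|Hh|HH
H/I-2 ? ·: hh|Hh|HH
H/II-1 aff I-1×I-2: Hh|HH
H/II-2 ? I-1×I-2: hh|Hh|HH
⇒ H over [I-1,I-2,II-1,II-2]: 21 consistent
K/I-1 ? ·: kk|Kk|KK
K/I-2 un ·: kk
K/II-1 ? I-1×I-2: kk|Kk
K/II-2 ? I-1×I-2: kk|Kk
⇒ K over [I-1,I-2,II-1,II-2]: 6 consistent

II-2 ∈ {FF HH Kk, FF HH kk, FF Hh Kk, FF Hh kk, FF hh Kk, FF hh kk, Ff HH Kk, Ff HH kk, Ff Hh Kk, Ff Hh kk, Ff hh Kk, Ff hh kk}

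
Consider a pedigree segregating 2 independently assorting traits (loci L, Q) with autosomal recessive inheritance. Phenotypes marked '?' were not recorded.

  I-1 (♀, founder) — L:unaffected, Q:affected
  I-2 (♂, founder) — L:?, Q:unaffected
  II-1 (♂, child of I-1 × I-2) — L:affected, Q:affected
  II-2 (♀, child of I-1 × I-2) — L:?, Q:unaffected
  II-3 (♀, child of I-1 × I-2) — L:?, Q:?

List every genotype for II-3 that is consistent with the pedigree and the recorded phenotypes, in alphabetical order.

II-3 ∈ {LL Qq, LL qq, Ll Qq, Ll qq, ll Qq, ll qq}

L/I-1 un ·: Ll
L/I-2 ? ·: Ll|ll
L/II-1 aff I-1×I-2: ll
L/II-2 ? I-1×I-2: LL|Ll|ll
L/II-3 ? I-1×I-2: LL|Ll|ll
⇒ L over [I-1,I-2,II-1,II-2,II-3]: 13 consistent
Q/I-1 aff ·: qq
Q/I-2 un ·: Qq
Q/II-1 aff I-1×I-2: qq
Q/II-2 un I-1×I-2: Qq
Q/II-3 ? I-1×I-2: Qq|qq
⇒ Q over [I-1,I-2,II-1,II-2,II-3]: 2 consistent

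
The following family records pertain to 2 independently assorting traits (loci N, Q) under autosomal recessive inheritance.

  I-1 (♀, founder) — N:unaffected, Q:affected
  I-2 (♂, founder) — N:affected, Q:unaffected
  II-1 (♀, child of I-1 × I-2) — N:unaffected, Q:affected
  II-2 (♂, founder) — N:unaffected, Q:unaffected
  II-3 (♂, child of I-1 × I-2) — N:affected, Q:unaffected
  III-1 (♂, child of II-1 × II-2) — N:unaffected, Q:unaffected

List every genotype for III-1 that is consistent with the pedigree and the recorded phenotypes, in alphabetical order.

N/I-1 un ·: Nn
N/I-2 aff ·: nn
N/II-1 un I-1×I-2: Nn
N/II-2 un ·: NN|Nn
N/II-3 aff I-1×I-2: nn
N/III-1 un II-1×II-2: NN|Nn
⇒ N over [I-1,I-2,II-1,II-2,II-3,III-1]: 4 consistent
Q/I-1 aff ·: qq
Q/I-2 un ·: Qq
Q/II-1 aff I-1×I-2: qq
Q/II-2 un ·: QQ|Qq
Q/II-3 un I-1×I-2: Qq
Q/III-1 un II-1×II-2: Qq
⇒ Q over [I-1,I-2,II-1,II-2,II-3,III-1]: 2 consistent

III-1 ∈ {NN Qq, Nn Qq}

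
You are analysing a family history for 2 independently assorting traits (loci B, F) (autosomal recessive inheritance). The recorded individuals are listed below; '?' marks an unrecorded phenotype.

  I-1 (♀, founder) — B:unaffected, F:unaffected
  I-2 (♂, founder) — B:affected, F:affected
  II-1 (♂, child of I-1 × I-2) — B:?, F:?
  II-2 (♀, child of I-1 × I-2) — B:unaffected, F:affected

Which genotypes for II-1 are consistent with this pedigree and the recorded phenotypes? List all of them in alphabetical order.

B/I-1 un ·: BB|Bb
B/I-2 aff ·: bb
B/II-1 ? I-1×I-2: Bb|bb
B/II-2 un I-1×I-2: Bb
⇒ B over [I-1,I-2,II-1,II-2]: 3 consistent
F/I-1 un ·: Ff
F/I-2 aff ·: ff
F/II-1 ? I-1×I-2: Ff|ff
F/II-2 aff I-1×I-2: ff
⇒ F over [I-1,I-2,II-1,II-2]: 2 consistent

II-1 ∈ {Bb Ff, Bb ff, bb Ff, bb ff}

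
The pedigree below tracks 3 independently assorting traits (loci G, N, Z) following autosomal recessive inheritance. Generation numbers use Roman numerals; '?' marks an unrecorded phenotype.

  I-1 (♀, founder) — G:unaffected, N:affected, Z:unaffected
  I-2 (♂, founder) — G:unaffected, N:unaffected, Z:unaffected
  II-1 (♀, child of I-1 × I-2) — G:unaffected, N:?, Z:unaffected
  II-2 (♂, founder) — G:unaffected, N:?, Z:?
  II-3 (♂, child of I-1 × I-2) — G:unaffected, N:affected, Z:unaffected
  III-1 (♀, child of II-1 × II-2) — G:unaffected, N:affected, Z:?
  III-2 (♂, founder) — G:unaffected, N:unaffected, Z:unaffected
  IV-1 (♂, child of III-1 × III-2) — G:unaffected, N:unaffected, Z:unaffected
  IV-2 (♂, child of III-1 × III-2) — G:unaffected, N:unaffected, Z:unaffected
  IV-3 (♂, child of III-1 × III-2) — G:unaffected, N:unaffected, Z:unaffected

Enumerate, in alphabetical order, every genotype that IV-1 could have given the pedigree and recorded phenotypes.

IV-1 ∈ {GG Nn ZZ, GG Nn Zz, Gg Nn ZZ, Gg Nn Zz}

G/I-1 un ·: GG|Gg
G/I-2 un ·: GG|Gg
G/II-1 un I-1×I-2: GG|Gg
G/II-2 un ·: GG|Gg
G/II-3 un I-1×I-2: GG|Gg
G/III-1 un II-1×II-2: GG|Gg
G/III-2 un ·: GG|Gg
G/IV-1 un III-1×III-2: GG|Gg
G/IV-2 un III-1×III-2: GG|Gg
G/IV-3 un III-1×III-2: GG|Gg
⇒ G over [I-1,I-2,II-1,II-2,II-3,III-1,III-2,IV-1,IV-2,IV-3]: 538 consistent
N/I-1 aff ·: nn
N/I-2 un ·: Nn
N/II-1 ? I-1×I-2: Nn|nn
N/II-2 ? ·: Nn|nn
N/II-3 aff I-1×I-2: nn
N/III-1 aff II-1×II-2: nn
N/III-2 un ·: NN|Nn
N/IV-1 un III-1×III-2: Nn
N/IV-2 un III-1×III-2: Nn
N/IV-3 un III-1×III-2: Nn
⇒ N over [I-1,I-2,II-1,II-2,II-3,III-1,III-2,IV-1,IV-2,IV-3]: 8 consistent
Z/I-1 un ·: ZZ|Zz
Z/I-2 un ·: ZZ|Zz
Z/II-1 un I-1×I-2: ZZ|Zz
Z/II-2 ? ·: ZZ|Zz|zz
Z/II-3 un I-1×I-2: ZZ|Zz
Z/III-1 ? II-1×II-2: ZZ|Zz|zz
Z/III-2 un ·: ZZ|Zz
Z/IV-1 un III-1×III-2: ZZ|Zz
Z/IV-2 un III-1×III-2: ZZ|Zz
Z/IV-3 un III-1×III-2: ZZ|Zz
⇒ Z over [I-1,I-2,II-1,II-2,II-3,III-1,III-2,IV-1,IV-2,IV-3]: 770 consistent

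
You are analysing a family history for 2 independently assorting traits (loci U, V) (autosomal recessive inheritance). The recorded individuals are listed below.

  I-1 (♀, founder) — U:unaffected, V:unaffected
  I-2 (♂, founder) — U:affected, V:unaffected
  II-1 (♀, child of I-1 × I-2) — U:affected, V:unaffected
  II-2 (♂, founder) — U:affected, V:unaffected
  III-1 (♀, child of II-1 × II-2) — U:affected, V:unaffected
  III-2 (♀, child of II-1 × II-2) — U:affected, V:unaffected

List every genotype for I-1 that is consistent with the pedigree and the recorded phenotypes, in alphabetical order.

U/I-1 un ·: Uu
U/I-2 aff ·: uu
U/II-1 aff I-1×I-2: uu
U/II-2 aff ·: uu
U/III-1 aff II-1×II-2: uu
U/III-2 aff II-1×II-2: uu
⇒ U over [I-1,I-2,II-1,II-2,III-1,III-2]: 1 consistent
V/I-1 un ·: VV|Vv
V/I-2 un ·: VV|Vv
V/II-1 un I-1×I-2: VV|Vv
V/II-2 un ·: VV|Vv
V/III-1 un II-1×II-2: VV|Vv
V/III-2 un II-1×II-2: VV|Vv
⇒ V over [I-1,I-2,II-1,II-2,III-1,III-2]: 44 consistent

I-1 ∈ {Uu VV, Uu Vv}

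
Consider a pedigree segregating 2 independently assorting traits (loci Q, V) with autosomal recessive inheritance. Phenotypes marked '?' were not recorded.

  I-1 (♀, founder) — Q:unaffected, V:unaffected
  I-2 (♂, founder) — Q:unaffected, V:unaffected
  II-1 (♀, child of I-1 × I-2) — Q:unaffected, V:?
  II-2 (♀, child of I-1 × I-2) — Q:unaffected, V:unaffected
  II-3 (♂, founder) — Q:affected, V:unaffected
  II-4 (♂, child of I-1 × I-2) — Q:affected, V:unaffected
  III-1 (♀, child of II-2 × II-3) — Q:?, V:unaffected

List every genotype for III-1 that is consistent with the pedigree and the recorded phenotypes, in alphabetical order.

Q/I-1 un ·: Qq
Q/I-2 un ·: Qq
Q/II-1 un I-1×I-2: QQ|Qq
Q/II-2 un I-1×I-2: QQ|Qq
Q/II-3 aff ·: qq
Q/II-4 aff I-1×I-2: qq
Q/III-1 ? II-2×II-3: Qq|qq
⇒ Q over [I-1,I-2,II-1,II-2,II-3,II-4,III-1]: 6 consistent
V/I-1 un ·: VV|Vv
V/I-2 un ·: VV|Vv
V/II-1 ? I-1×I-2: VV|Vv|vv
V/II-2 un I-1×I-2: VV|Vv
V/II-3 un ·: VV|Vv
V/II-4 un I-1×I-2: VV|Vv
V/III-1 un II-2×II-3: VV|Vv
⇒ V over [I-1,I-2,II-1,II-2,II-3,II-4,III-1]: 101 consistent

III-1 ∈ {Qq VV, Qq Vv, qq VV, qq Vv}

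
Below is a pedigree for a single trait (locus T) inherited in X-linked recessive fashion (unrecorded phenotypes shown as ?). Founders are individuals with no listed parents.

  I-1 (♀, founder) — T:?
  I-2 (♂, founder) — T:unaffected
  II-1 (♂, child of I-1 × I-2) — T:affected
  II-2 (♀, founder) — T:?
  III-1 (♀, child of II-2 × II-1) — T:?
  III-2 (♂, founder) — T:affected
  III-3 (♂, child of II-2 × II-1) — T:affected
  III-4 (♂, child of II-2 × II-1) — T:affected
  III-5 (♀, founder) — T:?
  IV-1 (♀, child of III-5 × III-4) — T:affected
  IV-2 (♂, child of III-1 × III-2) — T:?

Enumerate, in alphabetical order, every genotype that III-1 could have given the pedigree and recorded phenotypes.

T/I-1 ? ·: X^TX^t|X^tX^t
T/I-2 un ·: X^TY
T/II-1 aff I-1×I-2: X^tY
T/II-2 ? ·: X^TX^t|X^tX^t
T/III-1 ? II-2×II-1: X^TX^t|X^tX^t
T/III-2 aff ·: X^tY
T/III-3 aff II-2×II-1: X^tY
T/III-4 aff II-2×II-1: X^tY
T/III-5 ? ·: X^TX^t|X^tX^t
T/IV-1 aff III-5×III-4: X^tX^t
T/IV-2 ? III-1×III-2: X^TY|X^tY
⇒ T over [I-1,I-2,II-1,II-2,III-1,III-2,III-3,III-4,III-5,IV-1,IV-2]: 16 consistent

III-1 ∈ {X^TX^t, X^tX^t}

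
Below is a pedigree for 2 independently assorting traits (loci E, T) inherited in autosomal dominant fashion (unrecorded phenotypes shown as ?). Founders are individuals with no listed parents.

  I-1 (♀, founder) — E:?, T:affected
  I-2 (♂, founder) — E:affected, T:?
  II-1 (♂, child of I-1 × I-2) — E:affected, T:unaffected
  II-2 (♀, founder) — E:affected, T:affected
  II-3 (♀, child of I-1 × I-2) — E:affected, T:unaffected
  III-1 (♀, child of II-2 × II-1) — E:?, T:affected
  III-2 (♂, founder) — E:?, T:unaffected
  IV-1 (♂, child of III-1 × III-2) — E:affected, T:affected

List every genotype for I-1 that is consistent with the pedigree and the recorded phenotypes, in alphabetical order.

I-1 ∈ {EE Tt, Ee Tt, ee Tt}

E/I-1 ? ·: ee|Ee|EE
E/I-2 aff ·: Ee|EE
E/II-1 aff I-1×I-2: Ee|EE
E/II-2 aff ·: Ee|EE
E/II-3 aff I-1×I-2: Ee|EE
E/III-1 ? II-2×II-1: ee|Ee|EE
E/III-2 ? ·: ee|Ee|EE
E/IV-1 aff III-1×III-2: Ee|EE
⇒ E over [I-1,I-2,II-1,II-2,II-3,III-1,III-2,IV-1]: 251 consistent
T/I-1 aff ·: Tt
T/I-2 ? ·: tt|Tt
T/II-1 un I-1×I-2: tt
T/II-2 aff ·: Tt|TT
T/II-3 un I-1×I-2: tt
T/III-1 aff II-2×II-1: Tt
T/III-2 un ·: tt
T/IV-1 aff III-1×III-2: Tt
⇒ T over [I-1,I-2,II-1,II-2,II-3,III-1,III-2,IV-1]: 4 consistent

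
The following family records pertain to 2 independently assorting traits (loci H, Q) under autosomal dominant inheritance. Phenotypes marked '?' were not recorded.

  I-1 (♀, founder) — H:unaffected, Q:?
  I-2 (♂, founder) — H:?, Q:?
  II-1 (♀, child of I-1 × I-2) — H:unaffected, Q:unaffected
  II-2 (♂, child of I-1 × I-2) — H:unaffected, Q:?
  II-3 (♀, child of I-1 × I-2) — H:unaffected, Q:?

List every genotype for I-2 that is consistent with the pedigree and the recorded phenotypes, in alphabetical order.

I-2 ∈ {Hh Qq, Hh qq, hh Qq, hh qq}

H/I-1 un ·: hh
H/I-2 ? ·: hh|Hh
H/II-1 un I-1×I-2: hh
H/II-2 un I-1×I-2: hh
H/II-3 un I-1×I-2: hh
⇒ H over [I-1,I-2,II-1,II-2,II-3]: 2 consistent
Q/I-1 ? ·: qq|Qq
Q/I-2 ? ·: qq|Qq
Q/II-1 un I-1×I-2: qq
Q/II-2 ? I-1×I-2: qq|Qq|QQ
Q/II-3 ? I-1×I-2: qq|Qq|QQ
⇒ Q over [I-1,I-2,II-1,II-2,II-3]: 18 consistent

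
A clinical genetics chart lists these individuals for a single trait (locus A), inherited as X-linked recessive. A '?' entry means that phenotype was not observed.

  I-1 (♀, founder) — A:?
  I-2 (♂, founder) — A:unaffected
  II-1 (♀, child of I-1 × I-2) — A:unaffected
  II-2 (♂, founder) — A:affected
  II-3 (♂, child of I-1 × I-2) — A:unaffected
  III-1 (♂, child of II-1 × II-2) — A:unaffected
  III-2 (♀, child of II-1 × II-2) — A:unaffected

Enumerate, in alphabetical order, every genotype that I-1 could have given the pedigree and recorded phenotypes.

A/I-1 ? ·: X^AX^A|X^AX^a
A/I-2 un ·: X^AY
A/II-1 un I-1×I-2: X^AX^A|X^AX^a
A/II-2 aff ·: X^aY
A/II-3 un I-1×I-2: X^AY
A/III-1 un II-1×II-2: X^AY
A/III-2 un II-1×II-2: X^AX^a
⇒ A over [I-1,I-2,II-1,II-2,II-3,III-1,III-2]: 3 consistent

I-1 ∈ {X^AX^A, X^AX^a}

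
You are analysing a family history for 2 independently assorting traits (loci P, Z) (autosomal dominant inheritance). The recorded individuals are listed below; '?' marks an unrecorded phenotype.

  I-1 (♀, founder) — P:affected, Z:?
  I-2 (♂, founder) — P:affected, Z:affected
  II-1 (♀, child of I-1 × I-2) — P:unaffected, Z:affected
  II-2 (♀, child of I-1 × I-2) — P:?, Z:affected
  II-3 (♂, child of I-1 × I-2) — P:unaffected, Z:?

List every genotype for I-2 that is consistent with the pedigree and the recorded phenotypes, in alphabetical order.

P/I-1 aff ·: Pp
P/I-2 aff ·: Pp
P/II-1 un I-1×I-2: pp
P/II-2 ? I-1×I-2: pp|Pp|PP
P/II-3 un I-1×I-2: pp
⇒ P over [I-1,I-2,II-1,II-2,II-3]: 3 consistent
Z/I-1 ? ·: zz|Zz|ZZ
Z/I-2 aff ·: Zz|ZZ
Z/II-1 aff I-1×I-2: Zz|ZZ
Z/II-2 aff I-1×I-2: Zz|ZZ
Z/II-3 ? I-1×I-2: zz|Zz|ZZ
⇒ Z over [I-1,I-2,II-1,II-2,II-3]: 32 consistent

I-2 ∈ {Pp ZZ, Pp Zz}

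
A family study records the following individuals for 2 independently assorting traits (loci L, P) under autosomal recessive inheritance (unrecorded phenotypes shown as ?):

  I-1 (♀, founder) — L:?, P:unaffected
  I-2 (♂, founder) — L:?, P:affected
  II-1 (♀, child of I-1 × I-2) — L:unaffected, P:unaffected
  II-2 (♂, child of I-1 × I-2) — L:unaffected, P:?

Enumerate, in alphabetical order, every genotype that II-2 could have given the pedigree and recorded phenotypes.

II-2 ∈ {LL Pp, LL pp, Ll Pp, Ll pp}

L/I-1 ? ·: LL|Ll|ll
L/I-2 ? ·: LL|Ll|ll
L/II-1 un I-1×I-2: LL|Ll
L/II-2 un I-1×I-2: LL|Ll
⇒ L over [I-1,I-2,II-1,II-2]: 17 consistent
P/I-1 un ·: PP|Pp
P/I-2 aff ·: pp
P/II-1 un I-1×I-2: Pp
P/II-2 ? I-1×I-2: Pp|pp
⇒ P over [I-1,I-2,II-1,II-2]: 3 consistent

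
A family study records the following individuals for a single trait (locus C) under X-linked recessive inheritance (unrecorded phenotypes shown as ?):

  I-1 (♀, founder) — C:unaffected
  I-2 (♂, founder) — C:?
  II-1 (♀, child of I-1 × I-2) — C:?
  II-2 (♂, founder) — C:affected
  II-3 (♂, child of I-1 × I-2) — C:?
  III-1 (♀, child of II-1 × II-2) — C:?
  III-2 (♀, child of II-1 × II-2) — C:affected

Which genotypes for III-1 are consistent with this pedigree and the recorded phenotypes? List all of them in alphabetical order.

C/I-1 un ·: X^CX^C|X^CX^c
C/I-2 ? ·: X^CY|X^cY
C/II-1 ? I-1×I-2: X^CX^c|X^cX^c
C/II-2 aff ·: X^cY
C/II-3 ? I-1×I-2: X^CY|X^cY
C/III-1 ? II-1×II-2: X^CX^c|X^cX^c
C/III-2 aff II-1×II-2: X^cX^c
⇒ C over [I-1,I-2,II-1,II-2,II-3,III-1,III-2]: 12 consistent

III-1 ∈ {X^CX^c, X^cX^c}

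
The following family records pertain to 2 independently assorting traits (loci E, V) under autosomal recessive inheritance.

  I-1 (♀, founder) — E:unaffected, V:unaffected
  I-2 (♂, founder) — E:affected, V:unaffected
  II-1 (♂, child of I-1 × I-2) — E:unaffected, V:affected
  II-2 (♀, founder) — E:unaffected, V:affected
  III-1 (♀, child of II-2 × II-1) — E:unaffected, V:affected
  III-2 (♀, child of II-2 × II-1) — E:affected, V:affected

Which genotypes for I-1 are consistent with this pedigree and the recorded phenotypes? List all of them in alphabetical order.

E/I-1 un ·: EE|Ee
E/I-2 aff ·: ee
E/II-1 un I-1×I-2: Ee
E/II-2 un ·: Ee
E/III-1 un II-2×II-1: EE|Ee
E/III-2 aff II-2×II-1: ee
⇒ E over [I-1,I-2,II-1,II-2,III-1,III-2]: 4 consistent
V/I-1 un ·: Vv
V/I-2 un ·: Vv
V/II-1 aff I-1×I-2: vv
V/II-2 aff ·: vv
V/III-1 aff II-2×II-1: vv
V/III-2 aff II-2×II-1: vv
⇒ V over [I-1,I-2,II-1,II-2,III-1,III-2]: 1 consistent

I-1 ∈ {EE Vv, Ee Vv}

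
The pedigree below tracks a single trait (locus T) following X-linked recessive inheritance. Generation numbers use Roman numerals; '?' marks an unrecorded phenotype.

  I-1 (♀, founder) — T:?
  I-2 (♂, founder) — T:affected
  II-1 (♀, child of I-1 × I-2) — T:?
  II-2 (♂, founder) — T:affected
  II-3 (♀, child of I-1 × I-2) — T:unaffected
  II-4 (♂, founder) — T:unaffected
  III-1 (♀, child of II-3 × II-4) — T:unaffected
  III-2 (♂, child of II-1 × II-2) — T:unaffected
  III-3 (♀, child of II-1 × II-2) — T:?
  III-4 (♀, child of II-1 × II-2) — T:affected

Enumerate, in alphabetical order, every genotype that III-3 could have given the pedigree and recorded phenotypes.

T/I-1 ? ·: X^TX^T|X^TX^t
T/I-2 aff ·: X^tY
T/II-1 ? I-1×I-2: X^TX^t
T/II-2 aff ·: X^tY
T/II-3 un I-1×I-2: X^TX^t
T/II-4 un ·: X^TY
T/III-1 un II-3×II-4: X^TX^T|X^TX^t
T/III-2 un II-1×II-2: X^TY
T/III-3 ? II-1×II-2: X^TX^t|X^tX^t
T/III-4 aff II-1×II-2: X^tX^t
⇒ T over [I-1,I-2,II-1,II-2,II-3,II-4,III-1,III-2,III-3,III-4]: 8 consistent

III-3 ∈ {X^TX^t, X^tX^t}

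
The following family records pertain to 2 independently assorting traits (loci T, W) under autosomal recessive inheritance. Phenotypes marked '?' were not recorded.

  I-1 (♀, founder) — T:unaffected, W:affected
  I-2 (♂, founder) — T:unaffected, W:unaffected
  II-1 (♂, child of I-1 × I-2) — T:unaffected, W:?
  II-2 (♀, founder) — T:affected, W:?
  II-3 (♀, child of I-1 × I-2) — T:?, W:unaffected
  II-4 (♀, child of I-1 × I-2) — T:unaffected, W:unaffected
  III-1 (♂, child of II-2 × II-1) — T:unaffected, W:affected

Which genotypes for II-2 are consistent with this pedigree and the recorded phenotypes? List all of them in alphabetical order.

T/I-1 un ·: TT|Tt
T/I-2 un ·: TT|Tt
T/II-1 un I-1×I-2: TT|Tt
T/II-2 aff ·: tt
T/II-3 ? I-1×I-2: TT|Tt|tt
T/II-4 un I-1×I-2: TT|Tt
T/III-1 un II-2×II-1: Tt
⇒ T over [I-1,I-2,II-1,II-2,II-3,II-4,III-1]: 29 consistent
W/I-1 aff ·: ww
W/I-2 un ·: WW|Ww
W/II-1 ? I-1×I-2: Ww|ww
W/II-2 ? ·: Ww|ww
W/II-3 un I-1×I-2: Ww
W/II-4 un I-1×I-2: Ww
W/III-1 aff II-2×II-1: ww
⇒ W over [I-1,I-2,II-1,II-2,II-3,II-4,III-1]: 6 consistent

II-2 ∈ {tt Ww, tt ww}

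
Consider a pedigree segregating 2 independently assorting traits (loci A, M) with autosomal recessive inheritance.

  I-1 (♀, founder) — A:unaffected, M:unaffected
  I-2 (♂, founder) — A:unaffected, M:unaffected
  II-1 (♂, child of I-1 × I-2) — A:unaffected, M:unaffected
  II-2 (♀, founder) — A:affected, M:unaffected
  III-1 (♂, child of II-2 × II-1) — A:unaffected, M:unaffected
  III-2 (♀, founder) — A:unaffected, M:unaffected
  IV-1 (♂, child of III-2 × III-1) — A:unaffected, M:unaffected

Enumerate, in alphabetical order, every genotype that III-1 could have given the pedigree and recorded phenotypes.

A/I-1 un ·: AA|Aa
A/I-2 un ·: AA|Aa
A/II-1 un I-1×I-2: AA|Aa
A/II-2 aff ·: aa
A/III-1 un II-2×II-1: Aa
A/III-2 un ·: AA|Aa
A/IV-1 un III-2×III-1: AA|Aa
⇒ A over [I-1,I-2,II-1,II-2,III-1,III-2,IV-1]: 28 consistent
M/I-1 un ·: MM|Mm
M/I-2 un ·: MM|Mm
M/II-1 un I-1×I-2: MM|Mm
M/II-2 un ·: MM|Mm
M/III-1 un II-2×II-1: MM|Mm
M/III-2 un ·: MM|Mm
M/IV-1 un III-2×III-1: MM|Mm
⇒ M over [I-1,I-2,II-1,II-2,III-1,III-2,IV-1]: 82 consistent

III-1 ∈ {Aa MM, Aa Mm}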